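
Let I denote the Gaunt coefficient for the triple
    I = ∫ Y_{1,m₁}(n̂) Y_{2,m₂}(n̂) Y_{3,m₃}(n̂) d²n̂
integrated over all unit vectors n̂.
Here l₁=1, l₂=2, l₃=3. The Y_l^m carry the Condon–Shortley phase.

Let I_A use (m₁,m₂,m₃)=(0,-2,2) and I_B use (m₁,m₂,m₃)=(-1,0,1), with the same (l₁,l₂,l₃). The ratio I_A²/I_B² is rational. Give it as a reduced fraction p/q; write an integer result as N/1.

5/6

Shared (l₁,l₂,l₃)=(1,2,3): N and (l;000)² cancel in I_A²/I_B².
A: Δ = 0!·2!·4!/7! = 1/105; Racah Σ t=0..0: t=0:+1/24 = 1/24; ⇒ 3j(1 2 3; 0 -2 2)² = 1/21, sgn -1
B: Δ = 0!·2!·4!/7! = 1/105; Racah Σ t=0..0: t=0:+1/8 = 1/8; ⇒ 3j(1 2 3; -1 0 1)² = 2/35, sgn +1
I_A²/I_B² = (1/21)/(2/35) = 5/6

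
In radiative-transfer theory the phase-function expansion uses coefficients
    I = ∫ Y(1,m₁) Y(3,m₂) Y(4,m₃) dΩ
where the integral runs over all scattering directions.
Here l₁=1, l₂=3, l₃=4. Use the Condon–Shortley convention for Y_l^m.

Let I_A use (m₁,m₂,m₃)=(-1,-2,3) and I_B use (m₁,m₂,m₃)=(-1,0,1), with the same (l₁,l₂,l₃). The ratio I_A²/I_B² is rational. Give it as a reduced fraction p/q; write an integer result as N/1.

Same 1,3,4: normalisation and zero-m 3j drop out of the ratio.
A: Δ: 0! 2! 6! / 9! → 1/252; sum: t=0:+1/240 = 1/240; 3j²(1 3 4; -1 -2 3) = Δ·Π!·Σ² = 1/12  (sign -1)
B: Δ: 0! 2! 6! / 9! → 1/252; sum: t=0:+1/72 = 1/72; 3j²(1 3 4; -1 0 1) = Δ·Π!·Σ² = 5/126  (sign -1)
I_A²/I_B² = (1/12)/(5/126) = 21/10

21/10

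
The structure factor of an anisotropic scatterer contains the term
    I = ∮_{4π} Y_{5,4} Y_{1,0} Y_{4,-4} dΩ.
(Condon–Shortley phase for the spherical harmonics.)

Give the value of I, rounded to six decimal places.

0.147319

Checks pass: Σm=0; 10 even; l₃=4∈[4,6].
(2·5+1)(2·1+1)(2·4+1) = 297
Δ: 2! 8! 0! / 11! → 1/495
sum: t=1:−1/576 = -1/576
3j²(5 1 4; 0 0 0) = Δ·Π!·Σ² = 5/99  (sign -1)
sum: t=1:−1/40320 = -1/40320
3j²(5 1 4; 4 0 -4) = Δ·Π!·Σ² = 1/55  (sign -1)
combine: 4πI² = 297·5/99·1/55 = 3/11
take √, sign +1: I = 0.14731920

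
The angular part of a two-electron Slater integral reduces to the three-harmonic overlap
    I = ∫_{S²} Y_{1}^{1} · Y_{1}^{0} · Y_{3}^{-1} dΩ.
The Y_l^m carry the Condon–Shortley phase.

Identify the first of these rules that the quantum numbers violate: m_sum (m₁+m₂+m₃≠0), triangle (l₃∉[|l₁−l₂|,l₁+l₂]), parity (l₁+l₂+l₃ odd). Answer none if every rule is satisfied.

triangle

azimuthal sum: 1 + 0 − 1 = 0  ✓
0 ≤ 3 ≤ 2 (triangle on l)  ✗
L = 1 + 1 + 3 = 5 (odd)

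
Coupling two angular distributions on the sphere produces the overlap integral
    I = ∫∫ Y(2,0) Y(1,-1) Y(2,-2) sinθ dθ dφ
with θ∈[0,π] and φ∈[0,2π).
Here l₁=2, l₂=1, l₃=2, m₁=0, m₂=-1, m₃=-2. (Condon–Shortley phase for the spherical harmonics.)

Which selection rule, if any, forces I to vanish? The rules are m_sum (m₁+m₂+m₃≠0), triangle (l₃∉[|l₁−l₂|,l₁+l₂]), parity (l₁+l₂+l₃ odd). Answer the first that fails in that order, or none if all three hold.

m_sum

m₁+m₂+m₃ = 0 − 1 − 2 = -3  ✗
triangle: |2−1|=1 ≤ l₃=2 ≤ 2+1=3
parity: l₁+l₂+l₃ = 5 is odd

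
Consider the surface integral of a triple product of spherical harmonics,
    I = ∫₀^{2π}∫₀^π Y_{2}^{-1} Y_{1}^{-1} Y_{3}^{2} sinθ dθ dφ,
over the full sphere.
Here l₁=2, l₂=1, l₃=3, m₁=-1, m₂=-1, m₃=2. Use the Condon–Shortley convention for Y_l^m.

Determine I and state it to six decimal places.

Rules hold: Σm=0, L=6 even, 1≤3≤3.
N = 5·3·7 = 105
Δ = 0!·4!·2!/7! = 1/105
Racah Σ t=0..0: t=0:+1/4 = 1/4
⇒ 3j(2 1 3; 0 0 0)² = 3/35, sgn -1
Racah Σ t=0..0: t=0:+1/12 = 1/12
⇒ 3j(2 1 3; -1 -1 2)² = 2/21, sgn -1
4πI² = N·(3j₀)²·(3jₘ)² = 6/7
I = +1·√(0.857143/4π) = 0.26116903

0.261169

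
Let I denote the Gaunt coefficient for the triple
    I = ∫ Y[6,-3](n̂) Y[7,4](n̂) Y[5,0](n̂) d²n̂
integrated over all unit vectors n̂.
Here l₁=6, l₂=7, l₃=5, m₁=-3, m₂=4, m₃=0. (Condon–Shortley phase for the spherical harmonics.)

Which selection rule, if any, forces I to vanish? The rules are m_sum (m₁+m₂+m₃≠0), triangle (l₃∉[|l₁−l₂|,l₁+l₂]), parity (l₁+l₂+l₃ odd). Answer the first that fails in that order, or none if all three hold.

m_sum

m₁+m₂+m₃ = -3 + 4 + 0 = 1  ✗
triangle: |6−7|=1 ≤ l₃=5 ≤ 6+7=13
parity: l₁+l₂+l₃ = 18 is even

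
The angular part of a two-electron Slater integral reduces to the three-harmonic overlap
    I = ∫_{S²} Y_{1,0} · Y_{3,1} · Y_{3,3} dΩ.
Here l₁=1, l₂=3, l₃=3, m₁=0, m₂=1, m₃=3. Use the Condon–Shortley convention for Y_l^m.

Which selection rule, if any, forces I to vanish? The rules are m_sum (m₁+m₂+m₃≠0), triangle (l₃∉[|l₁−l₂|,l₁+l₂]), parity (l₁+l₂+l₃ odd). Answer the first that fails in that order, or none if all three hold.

m_sum

Σmᵢ = 4  ✗
l₃∈[|l₁−l₂|,l₁+l₂]=[2,4], have l₃=3
Σlᵢ = 7 ⇒ odd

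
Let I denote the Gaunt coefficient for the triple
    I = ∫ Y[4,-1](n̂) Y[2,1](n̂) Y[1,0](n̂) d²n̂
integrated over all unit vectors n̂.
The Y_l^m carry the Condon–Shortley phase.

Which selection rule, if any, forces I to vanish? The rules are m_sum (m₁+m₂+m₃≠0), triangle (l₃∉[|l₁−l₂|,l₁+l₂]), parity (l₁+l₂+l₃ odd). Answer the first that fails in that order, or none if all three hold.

triangle

m₁+m₂+m₃ = -1 + 1 + 0 = 0  ✓
triangle: |4−2|=2 ≤ l₃=1 ≤ 4+2=6  ✗
parity: l₁+l₂+l₃ = 7 is odd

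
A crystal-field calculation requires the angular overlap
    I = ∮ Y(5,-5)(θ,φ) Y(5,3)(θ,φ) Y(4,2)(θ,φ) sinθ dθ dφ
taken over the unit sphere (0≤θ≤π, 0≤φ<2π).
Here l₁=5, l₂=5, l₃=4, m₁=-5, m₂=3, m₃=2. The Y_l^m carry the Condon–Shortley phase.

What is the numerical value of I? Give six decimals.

Rules hold: Σm=0, L=14 even, 0≤4≤10.
N = 11·11·9 = 1089
Δ = 6!·4!·4!/15! = 1/3153150
Racah Σ t=1..5: t=1:−1/69120 t=2:+1/1728 t=3:−1/576 t=4:+1/1728 t=5:−1/69120 = -7/11520
⇒ 3j(5 5 4; 0 0 0)² = 2/143, sgn -1
Racah Σ t=6..6: t=6:+1/69120 = 1/69120
⇒ 3j(5 5 4; -5 3 2)² = 4/143, sgn +1
4πI² = N·(3j₀)²·(3jₘ)² = 72/169
I = -1·√(0.426036/4π) = -0.18412721

-0.184127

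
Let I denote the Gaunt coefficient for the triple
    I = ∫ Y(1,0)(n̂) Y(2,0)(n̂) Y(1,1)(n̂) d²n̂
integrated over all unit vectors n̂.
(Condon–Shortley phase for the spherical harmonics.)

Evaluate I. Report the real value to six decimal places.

0.000000

m-sum = 0 + 0 + 1 = 1 ≠ 0 ⇒ I = 0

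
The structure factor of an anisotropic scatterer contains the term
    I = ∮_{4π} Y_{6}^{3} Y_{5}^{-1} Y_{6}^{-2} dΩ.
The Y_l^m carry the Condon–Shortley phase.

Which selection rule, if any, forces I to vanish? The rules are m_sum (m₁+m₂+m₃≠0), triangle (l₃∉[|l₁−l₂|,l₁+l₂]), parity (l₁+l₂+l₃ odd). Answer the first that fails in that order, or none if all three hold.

azimuthal sum: 3 − 1 − 2 = 0  ✓
1 ≤ 6 ≤ 11 (triangle on l)  ✓
L = 6 + 5 + 6 = 17 (odd)  ✗

parity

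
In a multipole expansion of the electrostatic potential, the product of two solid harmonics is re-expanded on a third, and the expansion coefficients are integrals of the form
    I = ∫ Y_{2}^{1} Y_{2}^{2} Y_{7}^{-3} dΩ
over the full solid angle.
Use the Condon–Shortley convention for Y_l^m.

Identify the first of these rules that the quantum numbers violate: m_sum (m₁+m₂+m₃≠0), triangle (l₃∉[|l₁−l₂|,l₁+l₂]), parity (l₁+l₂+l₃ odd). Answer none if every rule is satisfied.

triangle

azimuthal sum: 1 + 2 − 3 = 0  ✓
0 ≤ 7 ≤ 4 (triangle on l)  ✗
L = 2 + 2 + 7 = 11 (odd)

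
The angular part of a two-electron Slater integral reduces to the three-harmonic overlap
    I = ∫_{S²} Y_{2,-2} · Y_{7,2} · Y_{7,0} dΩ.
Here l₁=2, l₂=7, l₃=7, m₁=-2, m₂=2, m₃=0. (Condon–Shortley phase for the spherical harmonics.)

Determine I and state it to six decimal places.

Checks pass: Σm=0; 16 even; l₃=7∈[5,9].
(2·2+1)(2·7+1)(2·7+1) = 1125
Δ: 2! 2! 12! / 17! → 1/185640
sum: t=0:+1/2419200 t=1:−1/518400 t=2:+1/2419200 = -1/907200
3j²(2 7 7; 0 0 0) = Δ·Π!·Σ² = 56/3315  (sign +1)
sum: t=2:+1/2419200 = 1/2419200
3j²(2 7 7; -2 2 0) = Δ·Π!·Σ² = 27/1105  (sign -1)
combine: 4πI² = 1125·56/3315·27/1105 = 22680/48841
take √, sign -1: I = -0.19223140

-0.192231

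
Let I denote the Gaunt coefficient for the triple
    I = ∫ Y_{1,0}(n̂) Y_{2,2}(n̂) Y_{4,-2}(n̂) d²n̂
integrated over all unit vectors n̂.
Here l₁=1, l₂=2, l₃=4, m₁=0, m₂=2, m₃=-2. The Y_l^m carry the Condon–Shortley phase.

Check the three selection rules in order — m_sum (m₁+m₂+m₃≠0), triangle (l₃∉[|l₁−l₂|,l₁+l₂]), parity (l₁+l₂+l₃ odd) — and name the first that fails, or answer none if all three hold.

m₁+m₂+m₃ = 0 + 2 − 2 = 0  ✓
triangle: |1−2|=1 ≤ l₃=4 ≤ 1+2=3  ✗
parity: l₁+l₂+l₃ = 7 is odd

triangle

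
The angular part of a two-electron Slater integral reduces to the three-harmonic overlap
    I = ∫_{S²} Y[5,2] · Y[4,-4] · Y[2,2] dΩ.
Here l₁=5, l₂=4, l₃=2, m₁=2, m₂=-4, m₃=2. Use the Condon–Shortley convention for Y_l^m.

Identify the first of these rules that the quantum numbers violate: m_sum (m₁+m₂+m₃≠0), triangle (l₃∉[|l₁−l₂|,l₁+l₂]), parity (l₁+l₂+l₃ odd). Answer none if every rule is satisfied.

parity

azimuthal sum: 2 − 4 + 2 = 0  ✓
1 ≤ 2 ≤ 9 (triangle on l)  ✓
L = 5 + 4 + 2 = 11 (odd)  ✗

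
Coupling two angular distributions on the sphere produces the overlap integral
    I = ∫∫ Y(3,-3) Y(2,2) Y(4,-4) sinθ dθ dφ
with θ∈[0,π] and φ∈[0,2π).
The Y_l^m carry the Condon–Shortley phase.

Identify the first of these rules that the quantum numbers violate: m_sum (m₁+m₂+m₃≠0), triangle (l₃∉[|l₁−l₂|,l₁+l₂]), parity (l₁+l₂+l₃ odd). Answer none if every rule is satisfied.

Σmᵢ = -5  ✗
l₃∈[|l₁−l₂|,l₁+l₂]=[1,5], have l₃=4
Σlᵢ = 9 ⇒ odd

m_sum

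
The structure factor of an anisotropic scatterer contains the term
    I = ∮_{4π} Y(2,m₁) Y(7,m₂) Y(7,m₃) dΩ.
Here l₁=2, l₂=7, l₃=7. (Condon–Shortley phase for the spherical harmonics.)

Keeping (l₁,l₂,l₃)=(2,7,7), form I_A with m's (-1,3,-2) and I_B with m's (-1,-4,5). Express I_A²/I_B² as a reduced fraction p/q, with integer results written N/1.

Shared (l₁,l₂,l₃)=(2,7,7): N and (l;000)² cancel in I_A²/I_B².
A: Δ = 2!·2!·12!/17! = 1/185640; Racah Σ t=1..2: t=1:−1/4354560 t=2:+1/1935360 = 1/3483648; ⇒ 3j(2 7 7; -1 3 -2)² = 125/12376, sgn -1
B: Δ = 2!·2!·12!/17! = 1/185640; Racah Σ t=1..2: t=1:−1/14515200 t=2:+1/79833600 = -1/17740800; ⇒ 3j(2 7 7; -1 -4 5)² = 729/30940, sgn -1
I_A²/I_B² = (125/12376)/(729/30940) = 625/1458

625/1458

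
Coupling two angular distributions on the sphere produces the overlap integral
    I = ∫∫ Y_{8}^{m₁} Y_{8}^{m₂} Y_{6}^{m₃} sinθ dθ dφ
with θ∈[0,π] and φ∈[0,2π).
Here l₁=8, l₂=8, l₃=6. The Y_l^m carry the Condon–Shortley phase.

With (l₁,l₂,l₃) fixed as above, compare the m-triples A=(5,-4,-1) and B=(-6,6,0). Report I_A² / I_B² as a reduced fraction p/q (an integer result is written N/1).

21/26

l's match ⇒ only the (l;m) 3-j factors differ between A and B.
A: triangle coeff Δ(8,8,6) = 1/13742520792; Σ_t [0,3]: t=0:+1/6270566400 t=1:−1/627056640 t=2:+1/464486400 t=3:−1/2612736000 = 1/2985984000; (3j)²=63/29716 [(8 8 6; 5 -4 -1)], sign=-1
B: triangle coeff Δ(8,8,6) = 1/13742520792; Σ_t [8,10]: t=8:+1/41803776000 t=9:−1/5225472000 t=10:+1/8360755200 = -1/20901888000; (3j)²=39/14858 [(8 8 6; -6 6 0)], sign=-1
I_A²/I_B² = (63/29716)/(39/14858) = 21/26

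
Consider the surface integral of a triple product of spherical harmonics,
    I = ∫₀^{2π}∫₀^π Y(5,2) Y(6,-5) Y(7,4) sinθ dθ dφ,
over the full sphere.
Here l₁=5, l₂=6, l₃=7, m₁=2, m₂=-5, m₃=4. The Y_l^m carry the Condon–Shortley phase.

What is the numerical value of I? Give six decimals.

0.000000

2 − 5 + 4 = 1 ≠ 0: azimuthal integral kills it; I = 0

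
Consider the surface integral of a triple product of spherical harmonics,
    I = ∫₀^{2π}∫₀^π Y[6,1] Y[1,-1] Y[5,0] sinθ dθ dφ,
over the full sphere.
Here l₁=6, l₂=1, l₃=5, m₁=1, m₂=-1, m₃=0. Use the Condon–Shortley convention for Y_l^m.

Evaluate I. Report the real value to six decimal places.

Rules hold: Σm=0, L=12 even, 5≤5≤7.
N = 13·3·11 = 429
Δ = 2!·10!·0!/13! = 1/858
Racah Σ t=1..1: t=1:−1/14400 = -1/14400
⇒ 3j(6 1 5; 0 0 0)² = 6/143, sgn +1
Racah Σ t=0..0: t=0:+1/28800 = 1/28800
⇒ 3j(6 1 5; 1 -1 0)² = 7/286, sgn -1
4πI² = N·(3j₀)²·(3jₘ)² = 63/143
I = -1·√(0.440559/4π) = -0.18723944

-0.187239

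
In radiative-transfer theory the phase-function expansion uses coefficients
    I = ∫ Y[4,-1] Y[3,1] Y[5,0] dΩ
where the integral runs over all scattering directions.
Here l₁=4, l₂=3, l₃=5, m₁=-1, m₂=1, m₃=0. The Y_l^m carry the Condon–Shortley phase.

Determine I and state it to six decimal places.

-0.009577

m-sum 0 ✓  L=12 even ✓  1≤5≤7 ✓
Π(2lᵢ+1) = 9×7×11 = 693
triangle coeff Δ(4,3,5) = 1/180180
Σ_t [0,2]: t=0:+1/576 t=1:−1/144 t=2:+1/576 = -1/288
(3j)²=20/1001 [(4 3 5; 0 0 0)], sign=+1
Σ_t [0,2]: t=0:+1/5760 t=1:−1/288 t=2:+1/288 = 1/5760
(3j)²=1/12012 [(4 3 5; -1 1 0)], sign=-1
⇒ 4πI² = 15/13013
I = (-1)√(15/13013/(4π)) = -0.00957750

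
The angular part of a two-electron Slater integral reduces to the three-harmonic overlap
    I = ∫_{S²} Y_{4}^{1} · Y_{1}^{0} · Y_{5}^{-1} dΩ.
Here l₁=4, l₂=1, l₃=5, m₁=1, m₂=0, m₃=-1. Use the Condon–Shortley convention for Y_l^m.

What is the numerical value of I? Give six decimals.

Checks pass: Σm=0; 10 even; l₃=5∈[3,5].
(2·4+1)(2·1+1)(2·5+1) = 297
Δ: 0! 8! 2! / 11! → 1/495
sum: t=0:+1/576 = 1/576
3j²(4 1 5; 0 0 0) = Δ·Π!·Σ² = 5/99  (sign -1)
sum: t=0:+1/720 = 1/720
3j²(4 1 5; 1 0 -1) = Δ·Π!·Σ² = 8/165  (sign +1)
combine: 4πI² = 297·5/99·8/165 = 8/11
take √, sign -1: I = -0.24057125

-0.240571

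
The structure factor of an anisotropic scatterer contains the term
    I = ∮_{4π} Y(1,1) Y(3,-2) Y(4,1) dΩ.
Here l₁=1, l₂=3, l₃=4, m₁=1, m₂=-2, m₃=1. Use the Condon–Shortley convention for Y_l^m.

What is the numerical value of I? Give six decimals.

-0.106622

Checks pass: Σm=0; 8 even; l₃=4∈[2,4].
(2·1+1)(2·3+1)(2·4+1) = 189
Δ: 0! 2! 6! / 9! → 1/252
sum: t=0:+1/36 = 1/36
3j²(1 3 4; 0 0 0) = Δ·Π!·Σ² = 4/63  (sign +1)
sum: t=0:+1/240 = 1/240
3j²(1 3 4; 1 -2 1) = Δ·Π!·Σ² = 1/84  (sign -1)
combine: 4πI² = 189·4/63·1/84 = 1/7
take √, sign -1: I = -0.10662181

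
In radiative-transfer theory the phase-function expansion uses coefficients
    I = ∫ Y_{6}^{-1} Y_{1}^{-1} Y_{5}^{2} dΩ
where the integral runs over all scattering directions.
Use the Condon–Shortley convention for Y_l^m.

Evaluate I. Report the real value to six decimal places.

m-sum 0 ✓  L=12 even ✓  5≤5≤7 ✓
Π(2lᵢ+1) = 13×3×11 = 429
triangle coeff Δ(6,1,5) = 1/858
Σ_t [1,1]: t=1:−1/14400 = -1/14400
(3j)²=6/143 [(6 1 5; 0 0 0)], sign=+1
Σ_t [0,0]: t=0:+1/60480 = 1/60480
(3j)²=5/429 [(6 1 5; -1 -1 2)], sign=-1
⇒ 4πI² = 30/143
I = (-1)√(30/143/(4π)) = -0.12920749

-0.129207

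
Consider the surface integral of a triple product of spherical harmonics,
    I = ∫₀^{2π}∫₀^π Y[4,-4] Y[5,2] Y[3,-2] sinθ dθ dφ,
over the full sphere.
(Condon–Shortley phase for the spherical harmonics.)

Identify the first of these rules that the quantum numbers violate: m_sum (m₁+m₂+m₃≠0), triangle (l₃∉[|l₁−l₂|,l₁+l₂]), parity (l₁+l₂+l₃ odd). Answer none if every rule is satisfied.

m_sum

Σmᵢ = -4  ✗
l₃∈[|l₁−l₂|,l₁+l₂]=[1,9], have l₃=3
Σlᵢ = 12 ⇒ even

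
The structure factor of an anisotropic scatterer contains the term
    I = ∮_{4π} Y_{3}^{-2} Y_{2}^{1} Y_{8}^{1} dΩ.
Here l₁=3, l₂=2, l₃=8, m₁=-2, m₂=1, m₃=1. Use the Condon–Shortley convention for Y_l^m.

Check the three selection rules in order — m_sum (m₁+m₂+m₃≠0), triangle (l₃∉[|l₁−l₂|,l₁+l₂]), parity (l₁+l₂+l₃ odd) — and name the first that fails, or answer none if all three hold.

triangle

m₁+m₂+m₃ = -2 + 1 + 1 = 0  ✓
triangle: |3−2|=1 ≤ l₃=8 ≤ 3+2=5  ✗
parity: l₁+l₂+l₃ = 13 is odd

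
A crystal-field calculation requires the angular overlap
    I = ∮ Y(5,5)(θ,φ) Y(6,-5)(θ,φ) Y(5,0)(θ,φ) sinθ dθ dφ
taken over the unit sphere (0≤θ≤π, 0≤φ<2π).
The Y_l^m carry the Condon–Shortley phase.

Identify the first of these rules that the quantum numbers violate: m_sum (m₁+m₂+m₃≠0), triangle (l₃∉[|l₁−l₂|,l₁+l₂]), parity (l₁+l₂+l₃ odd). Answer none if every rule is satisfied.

none

m₁+m₂+m₃ = 5 − 5 + 0 = 0  ✓
triangle: |5−6|=1 ≤ l₃=5 ≤ 5+6=11  ✓
parity: l₁+l₂+l₃ = 16 is even  ✓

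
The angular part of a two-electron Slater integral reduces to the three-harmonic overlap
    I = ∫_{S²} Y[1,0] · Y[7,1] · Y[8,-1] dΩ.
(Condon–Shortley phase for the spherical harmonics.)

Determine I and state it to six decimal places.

-0.242860

m-sum 0 ✓  L=16 even ✓  6≤8≤8 ✓
Π(2lᵢ+1) = 3×15×17 = 765
triangle coeff Δ(1,7,8) = 1/2040
Σ_t [0,0]: t=0:+1/25401600 = 1/25401600
(3j)²=8/255 [(1 7 8; 0 0 0)], sign=+1
Σ_t [0,0]: t=0:+1/29030400 = 1/29030400
(3j)²=21/680 [(1 7 8; 0 1 -1)], sign=-1
⇒ 4πI² = 63/85
I = (-1)√(63/85/(4π)) = -0.24285994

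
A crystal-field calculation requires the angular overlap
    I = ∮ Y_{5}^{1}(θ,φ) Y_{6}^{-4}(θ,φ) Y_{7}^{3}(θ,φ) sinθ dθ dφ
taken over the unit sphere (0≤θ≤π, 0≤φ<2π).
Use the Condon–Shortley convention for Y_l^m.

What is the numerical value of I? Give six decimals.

m-sum 0 ✓  L=18 even ✓  1≤7≤11 ✓
Π(2lᵢ+1) = 11×13×15 = 2145
triangle coeff Δ(5,6,7) = 1/174594420
Σ_t [0,4]: t=0:+1/4147200 t=1:−1/207360 t=2:+1/82944 t=3:−1/207360 t=4:+1/4147200 = 1/345600
(3j)²=420/46189 [(5 6 7; 0 0 0)], sign=-1
Σ_t [0,2]: t=0:+1/1658880 t=1:−1/1088640 t=2:+1/7741440 = -13/69672960
(3j)²=325/149226 [(5 6 7; 1 -4 3)], sign=-1
⇒ 4πI² = 48750/1147619
I = (+1)√(48750/1147619/(4π)) = 0.05814114

0.058141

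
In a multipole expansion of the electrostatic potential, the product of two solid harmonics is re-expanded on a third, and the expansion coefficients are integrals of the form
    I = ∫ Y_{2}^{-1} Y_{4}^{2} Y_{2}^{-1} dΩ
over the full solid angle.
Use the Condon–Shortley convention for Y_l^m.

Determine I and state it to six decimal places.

0.254875

Rules hold: Σm=0, L=8 even, 2≤2≤6.
N = 5·9·5 = 225
Δ = 4!·0!·4!/9! = 1/630
Racah Σ t=2..2: t=2:+1/16 = 1/16
⇒ 3j(2 4 2; 0 0 0)² = 2/35, sgn +1
Racah Σ t=3..3: t=3:−1/36 = -1/36
⇒ 3j(2 4 2; -1 2 -1)² = 4/63, sgn +1
4πI² = N·(3j₀)²·(3jₘ)² = 40/49
I = +1·√(0.816327/4π) = 0.25487487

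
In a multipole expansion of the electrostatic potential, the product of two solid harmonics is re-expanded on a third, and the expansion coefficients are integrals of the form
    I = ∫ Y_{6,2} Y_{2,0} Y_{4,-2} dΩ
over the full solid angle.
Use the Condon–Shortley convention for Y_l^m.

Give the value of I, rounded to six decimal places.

m-sum 0 ✓  L=12 even ✓  4≤4≤8 ✓
Π(2lᵢ+1) = 13×5×9 = 585
triangle coeff Δ(6,2,4) = 1/6435
Σ_t [2,2]: t=2:+1/2304 = 1/2304
(3j)²=5/143 [(6 2 4; 0 0 0)], sign=+1
Σ_t [2,2]: t=2:+1/5760 = 1/5760
(3j)²=56/2145 [(6 2 4; 2 0 -2)], sign=+1
⇒ 4πI² = 840/1573
I = (+1)√(840/1573/(4π)) = 0.20614383

0.206144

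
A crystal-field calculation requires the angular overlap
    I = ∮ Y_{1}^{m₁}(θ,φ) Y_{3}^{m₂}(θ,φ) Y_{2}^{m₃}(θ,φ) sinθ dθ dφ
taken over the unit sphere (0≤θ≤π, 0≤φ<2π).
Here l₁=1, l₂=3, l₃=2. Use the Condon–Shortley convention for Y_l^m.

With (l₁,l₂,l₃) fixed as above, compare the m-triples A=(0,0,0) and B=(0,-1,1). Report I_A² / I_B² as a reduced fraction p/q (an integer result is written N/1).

Shared (l₁,l₂,l₃)=(1,3,2): N and (l;000)² cancel in I_A²/I_B².
A: Δ = 2!·0!·4!/7! = 1/105; Racah Σ t=1..1: t=1:−1/4 = -1/4; ⇒ 3j(1 3 2; 0 0 0)² = 3/35, sgn -1
B: Δ = 2!·0!·4!/7! = 1/105; Racah Σ t=1..1: t=1:−1/6 = -1/6; ⇒ 3j(1 3 2; 0 -1 1)² = 8/105, sgn +1
I_A²/I_B² = (3/35)/(8/105) = 9/8

9/8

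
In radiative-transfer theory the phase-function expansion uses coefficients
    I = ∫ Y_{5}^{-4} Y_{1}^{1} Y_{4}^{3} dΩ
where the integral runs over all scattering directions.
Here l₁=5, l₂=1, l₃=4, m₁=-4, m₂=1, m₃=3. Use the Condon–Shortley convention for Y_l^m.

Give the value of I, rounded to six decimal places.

0.294638

Rules hold: Σm=0, L=10 even, 4≤4≤6.
N = 11·3·9 = 297
Δ = 2!·8!·0!/11! = 1/495
Racah Σ t=1..1: t=1:−1/576 = -1/576
⇒ 3j(5 1 4; 0 0 0)² = 5/99, sgn -1
Racah Σ t=2..2: t=2:+1/10080 = 1/10080
⇒ 3j(5 1 4; -4 1 3)² = 4/55, sgn -1
4πI² = N·(3j₀)²·(3jₘ)² = 12/11
I = +1·√(1.09091/4π) = 0.29463840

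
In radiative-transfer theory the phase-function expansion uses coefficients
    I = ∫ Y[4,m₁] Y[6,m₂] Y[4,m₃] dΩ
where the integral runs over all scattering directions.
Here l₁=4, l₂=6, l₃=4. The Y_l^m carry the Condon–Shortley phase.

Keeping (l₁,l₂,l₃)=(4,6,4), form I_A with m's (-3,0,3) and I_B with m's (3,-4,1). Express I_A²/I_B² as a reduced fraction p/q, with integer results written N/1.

289/18

Shared (l₁,l₂,l₃)=(4,6,4): N and (l;000)² cancel in I_A²/I_B².
A: Δ = 6!·2!·6!/15! = 1/1261260; Racah Σ t=5..6: t=5:−1/28800 t=6:+1/518400 = -17/518400; ⇒ 3j(4 6 4; -3 0 3)² = 289/25740, sgn +1
B: Δ = 6!·2!·6!/15! = 1/1261260; Racah Σ t=0..1: t=0:+1/34560 t=1:−1/28800 = -1/172800; ⇒ 3j(4 6 4; 3 -4 1)² = 1/1430, sgn +1
I_A²/I_B² = (289/25740)/(1/1430) = 289/18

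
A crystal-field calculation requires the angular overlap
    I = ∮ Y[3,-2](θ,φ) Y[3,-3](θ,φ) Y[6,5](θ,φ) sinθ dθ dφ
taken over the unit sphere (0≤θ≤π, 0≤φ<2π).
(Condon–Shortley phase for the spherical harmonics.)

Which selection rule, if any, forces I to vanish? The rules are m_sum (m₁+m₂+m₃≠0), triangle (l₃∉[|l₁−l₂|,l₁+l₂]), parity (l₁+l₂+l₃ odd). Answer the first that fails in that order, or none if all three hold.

none

azimuthal sum: -2 − 3 + 5 = 0  ✓
0 ≤ 6 ≤ 6 (triangle on l)  ✓
L = 3 + 3 + 6 = 12 (even)  ✓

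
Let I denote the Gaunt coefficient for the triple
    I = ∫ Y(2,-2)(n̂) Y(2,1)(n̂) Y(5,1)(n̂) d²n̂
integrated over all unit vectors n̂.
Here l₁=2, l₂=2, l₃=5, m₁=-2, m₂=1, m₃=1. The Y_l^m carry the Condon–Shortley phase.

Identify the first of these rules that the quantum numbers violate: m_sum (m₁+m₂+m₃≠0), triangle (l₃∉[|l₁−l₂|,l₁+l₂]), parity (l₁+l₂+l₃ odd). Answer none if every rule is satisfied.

triangle

Σmᵢ = 0  ✓
l₃∈[|l₁−l₂|,l₁+l₂]=[0,4], have l₃=5  ✗
Σlᵢ = 9 ⇒ odd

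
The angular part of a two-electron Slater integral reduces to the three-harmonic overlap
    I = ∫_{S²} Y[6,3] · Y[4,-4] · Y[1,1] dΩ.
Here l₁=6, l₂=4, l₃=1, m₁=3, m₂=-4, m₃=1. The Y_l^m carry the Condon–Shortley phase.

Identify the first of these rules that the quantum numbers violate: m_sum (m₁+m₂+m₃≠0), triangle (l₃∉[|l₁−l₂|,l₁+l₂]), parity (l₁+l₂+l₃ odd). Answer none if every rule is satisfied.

m₁+m₂+m₃ = 3 − 4 + 1 = 0  ✓
triangle: |6−4|=2 ≤ l₃=1 ≤ 6+4=10  ✗
parity: l₁+l₂+l₃ = 11 is odd

triangle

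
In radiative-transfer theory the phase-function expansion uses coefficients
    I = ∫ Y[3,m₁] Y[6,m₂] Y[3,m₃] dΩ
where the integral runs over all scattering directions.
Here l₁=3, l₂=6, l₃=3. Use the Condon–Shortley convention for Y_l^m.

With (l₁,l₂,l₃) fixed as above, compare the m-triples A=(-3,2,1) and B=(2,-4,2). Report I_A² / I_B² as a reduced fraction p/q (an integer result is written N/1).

1/18

l's match ⇒ only the (l;m) 3-j factors differ between A and B.
A: triangle coeff Δ(3,6,3) = 1/12012; Σ_t [6,6]: t=6:+1/34560 = 1/34560; (3j)²=1/429 [(3 6 3; -3 2 1)], sign=+1
B: triangle coeff Δ(3,6,3) = 1/12012; Σ_t [1,1]: t=1:−1/14400 = -1/14400; (3j)²=6/143 [(3 6 3; 2 -4 2)], sign=+1
I_A²/I_B² = (1/429)/(6/143) = 1/18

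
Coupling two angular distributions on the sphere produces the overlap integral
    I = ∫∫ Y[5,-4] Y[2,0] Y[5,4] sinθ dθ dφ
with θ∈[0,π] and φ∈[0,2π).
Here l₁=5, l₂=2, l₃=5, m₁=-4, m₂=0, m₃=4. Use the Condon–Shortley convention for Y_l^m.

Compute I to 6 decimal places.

Checks pass: Σm=0; 12 even; l₃=5∈[3,7].
(2·5+1)(2·2+1)(2·5+1) = 605
Δ: 2! 8! 2! / 13! → 1/38610
sum: t=0:+1/2880 t=1:−1/576 t=2:+1/2880 = -1/960
3j²(5 2 5; 0 0 0) = Δ·Π!·Σ² = 10/429  (sign +1)
sum: t=1:−1/40320 t=2:+1/20160 = 1/40320
3j²(5 2 5; -4 0 4) = Δ·Π!·Σ² = 6/715  (sign -1)
combine: 4πI² = 605·10/429·6/715 = 20/169
take √, sign -1: I = -0.09704356

-0.097044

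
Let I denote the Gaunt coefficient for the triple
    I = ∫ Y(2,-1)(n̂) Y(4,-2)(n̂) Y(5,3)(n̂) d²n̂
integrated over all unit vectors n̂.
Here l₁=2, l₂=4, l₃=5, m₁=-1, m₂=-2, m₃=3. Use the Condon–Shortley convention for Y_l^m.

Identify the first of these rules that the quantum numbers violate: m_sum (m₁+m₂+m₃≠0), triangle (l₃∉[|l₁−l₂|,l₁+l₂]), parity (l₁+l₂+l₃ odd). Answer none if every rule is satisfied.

m₁+m₂+m₃ = -1 − 2 + 3 = 0  ✓
triangle: |2−4|=2 ≤ l₃=5 ≤ 2+4=6  ✓
parity: l₁+l₂+l₃ = 11 is odd  ✗

parity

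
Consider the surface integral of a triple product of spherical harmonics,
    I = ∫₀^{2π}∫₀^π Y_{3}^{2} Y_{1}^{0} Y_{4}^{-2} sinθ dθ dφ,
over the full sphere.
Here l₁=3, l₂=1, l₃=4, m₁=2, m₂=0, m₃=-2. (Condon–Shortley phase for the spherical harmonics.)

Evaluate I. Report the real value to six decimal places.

m-sum 0 ✓  L=8 even ✓  2≤4≤4 ✓
Π(2lᵢ+1) = 7×3×9 = 189
triangle coeff Δ(3,1,4) = 1/252
Σ_t [0,0]: t=0:+1/36 = 1/36
(3j)²=4/63 [(3 1 4; 0 0 0)], sign=+1
Σ_t [0,0]: t=0:+1/120 = 1/120
(3j)²=1/21 [(3 1 4; 2 0 -2)], sign=+1
⇒ 4πI² = 4/7
I = (+1)√(4/7/(4π)) = 0.21324362

0.213244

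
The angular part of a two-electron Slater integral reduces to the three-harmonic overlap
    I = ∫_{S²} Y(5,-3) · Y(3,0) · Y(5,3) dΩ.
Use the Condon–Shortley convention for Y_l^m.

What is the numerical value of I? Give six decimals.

0.000000

Σlᵢ=13 odd — θ-integrand is odd under cosθ→−cosθ; I=0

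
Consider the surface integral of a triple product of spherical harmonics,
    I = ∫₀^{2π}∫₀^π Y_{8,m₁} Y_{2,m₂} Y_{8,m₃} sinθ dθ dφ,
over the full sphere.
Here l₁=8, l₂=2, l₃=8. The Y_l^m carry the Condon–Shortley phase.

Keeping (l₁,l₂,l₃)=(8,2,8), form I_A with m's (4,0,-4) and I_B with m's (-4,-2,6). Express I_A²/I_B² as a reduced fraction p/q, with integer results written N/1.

Shared (l₁,l₂,l₃)=(8,2,8): N and (l;000)² cancel in I_A²/I_B².
A: Δ = 2!·14!·2!/19! = 1/348840; Racah Σ t=0..2: t=0:+1/348364800 t=1:−1/239500800 t=2:+1/3832012800 = -1/958003200; ⇒ 3j(8 2 8; 4 0 -4)² = 8/4845, sgn -1
B: Δ = 2!·14!·2!/19! = 1/348840; Racah Σ t=0..0: t=0:+1/3832012800 = 1/3832012800; ⇒ 3j(8 2 8; -4 -2 6)² = 91/9690, sgn +1
I_A²/I_B² = (8/4845)/(91/9690) = 16/91

16/91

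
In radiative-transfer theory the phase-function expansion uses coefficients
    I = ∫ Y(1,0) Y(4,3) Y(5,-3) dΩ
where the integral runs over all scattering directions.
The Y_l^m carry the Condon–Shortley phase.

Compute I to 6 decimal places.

-0.196426

Rules hold: Σm=0, L=10 even, 3≤5≤5.
N = 3·9·11 = 297
Δ = 0!·2!·8!/11! = 1/495
Racah Σ t=0..0: t=0:+1/576 = 1/576
⇒ 3j(1 4 5; 0 0 0)² = 5/99, sgn -1
Racah Σ t=0..0: t=0:+1/5040 = 1/5040
⇒ 3j(1 4 5; 0 3 -3)² = 16/495, sgn +1
4πI² = N·(3j₀)²·(3jₘ)² = 16/33
I = -1·√(0.484848/4π) = -0.19642560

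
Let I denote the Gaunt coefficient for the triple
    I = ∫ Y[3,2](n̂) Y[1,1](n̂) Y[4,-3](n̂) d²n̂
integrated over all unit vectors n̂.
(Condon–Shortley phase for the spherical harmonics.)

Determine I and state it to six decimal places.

m-sum 0 ✓  L=8 even ✓  2≤4≤4 ✓
Π(2lᵢ+1) = 7×3×9 = 189
triangle coeff Δ(3,1,4) = 1/252
Σ_t [0,0]: t=0:+1/36 = 1/36
(3j)²=4/63 [(3 1 4; 0 0 0)], sign=+1
Σ_t [0,0]: t=0:+1/240 = 1/240
(3j)²=1/12 [(3 1 4; 2 1 -3)], sign=-1
⇒ 4πI² = 1/1
I = (-1)√(1/1/(4π)) = -0.28209479

-0.282095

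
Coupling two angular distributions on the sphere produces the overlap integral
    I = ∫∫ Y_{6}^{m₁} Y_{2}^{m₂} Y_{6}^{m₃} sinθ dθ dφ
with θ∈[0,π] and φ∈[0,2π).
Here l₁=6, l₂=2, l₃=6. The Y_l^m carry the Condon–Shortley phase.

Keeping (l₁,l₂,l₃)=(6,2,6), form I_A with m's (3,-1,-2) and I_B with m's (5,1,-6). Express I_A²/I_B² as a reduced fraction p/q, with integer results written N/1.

Shared (l₁,l₂,l₃)=(6,2,6): N and (l;000)² cancel in I_A²/I_B².
A: Δ = 2!·10!·2!/15! = 1/90090; Racah Σ t=0..1: t=0:+1/60480 t=1:−1/161280 = 1/96768; ⇒ 3j(6 2 6; 3 -1 -2)² = 15/1001, sgn +1
B: Δ = 2!·10!·2!/15! = 1/90090; Racah Σ t=1..1: t=1:−1/7257600 = -1/7257600; ⇒ 3j(6 2 6; 5 1 -6)² = 11/455, sgn -1
I_A²/I_B² = (15/1001)/(11/455) = 75/121

75/121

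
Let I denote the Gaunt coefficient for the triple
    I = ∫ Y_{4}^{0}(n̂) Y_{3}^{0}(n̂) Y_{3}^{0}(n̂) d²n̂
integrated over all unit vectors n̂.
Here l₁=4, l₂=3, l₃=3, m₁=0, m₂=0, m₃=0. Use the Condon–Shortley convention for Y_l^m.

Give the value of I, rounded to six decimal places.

Rules hold: Σm=0, L=10 even, 1≤3≤7.
N = 9·7·7 = 441
Δ = 4!·4!·2!/11! = 1/34650
Racah Σ t=1..3: t=1:−1/72 t=2:+1/16 t=3:−1/72 = 5/144
⇒ 3j(4 3 3; 0 0 0)² = 2/77, sgn -1
(m-triple is (0,0,0) — same symbol as above.)
4πI² = N·(3j₀)²·(3jₘ)² = 36/121
I = +1·√(0.297521/4π) = 0.15386989

0.153870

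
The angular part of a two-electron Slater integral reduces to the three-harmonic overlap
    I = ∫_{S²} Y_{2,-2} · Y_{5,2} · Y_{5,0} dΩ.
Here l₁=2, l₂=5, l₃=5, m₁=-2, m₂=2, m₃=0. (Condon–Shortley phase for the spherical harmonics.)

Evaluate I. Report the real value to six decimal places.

Rules hold: Σm=0, L=12 even, 3≤5≤7.
N = 5·11·11 = 605
Δ = 2!·2!·8!/13! = 1/38610
Racah Σ t=0..2: t=0:+1/2880 t=1:−1/576 t=2:+1/2880 = -1/960
⇒ 3j(2 5 5; 0 0 0)² = 10/429, sgn +1
Racah Σ t=2..2: t=2:+1/2880 = 1/2880
⇒ 3j(2 5 5; -2 2 0)² = 14/429, sgn -1
4πI² = N·(3j₀)²·(3jₘ)² = 700/1521
I = -1·√(0.460224/4π) = -0.19137248

-0.191372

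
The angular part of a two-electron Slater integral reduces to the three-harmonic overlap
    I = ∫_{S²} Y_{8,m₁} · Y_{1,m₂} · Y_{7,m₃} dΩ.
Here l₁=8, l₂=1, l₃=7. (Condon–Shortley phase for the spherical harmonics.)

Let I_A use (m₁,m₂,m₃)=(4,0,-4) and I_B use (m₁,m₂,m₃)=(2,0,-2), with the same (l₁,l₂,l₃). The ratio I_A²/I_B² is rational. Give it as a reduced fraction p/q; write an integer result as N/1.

4/5

l's match ⇒ only the (l;m) 3-j factors differ between A and B.
A: triangle coeff Δ(8,1,7) = 1/2040; Σ_t [1,1]: t=1:−1/239500800 = -1/239500800; (3j)²=2/85 [(8 1 7; 4 0 -4)], sign=+1
B: triangle coeff Δ(8,1,7) = 1/2040; Σ_t [1,1]: t=1:−1/43545600 = -1/43545600; (3j)²=1/34 [(8 1 7; 2 0 -2)], sign=+1
I_A²/I_B² = (2/85)/(1/34) = 4/5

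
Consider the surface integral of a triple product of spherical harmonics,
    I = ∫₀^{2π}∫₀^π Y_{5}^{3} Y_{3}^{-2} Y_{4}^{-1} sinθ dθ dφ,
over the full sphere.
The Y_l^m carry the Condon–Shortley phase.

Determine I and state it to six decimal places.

Checks pass: Σm=0; 12 even; l₃=4∈[2,8].
(2·5+1)(2·3+1)(2·4+1) = 693
Δ: 4! 6! 2! / 13! → 1/180180
sum: t=1:−1/576 t=2:+1/144 t=3:−1/576 = 1/288
3j²(5 3 4; 0 0 0) = Δ·Π!·Σ² = 20/1001  (sign +1)
sum: t=0:+1/1152 t=1:−1/1440 = 1/5760
3j²(5 3 4; 3 -2 -1) = Δ·Π!·Σ² = 1/858  (sign -1)
combine: 4πI² = 693·20/1001·1/858 = 30/1859
take √, sign -1: I = -0.03583571

-0.035836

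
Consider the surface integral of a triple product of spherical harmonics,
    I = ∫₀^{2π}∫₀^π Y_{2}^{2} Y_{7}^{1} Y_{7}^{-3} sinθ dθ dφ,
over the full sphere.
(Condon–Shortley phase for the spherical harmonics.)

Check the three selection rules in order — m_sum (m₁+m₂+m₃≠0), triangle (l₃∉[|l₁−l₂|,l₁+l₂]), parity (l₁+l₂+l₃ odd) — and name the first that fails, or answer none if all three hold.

none

m₁+m₂+m₃ = 2 + 1 − 3 = 0  ✓
triangle: |2−7|=5 ≤ l₃=7 ≤ 2+7=9  ✓
parity: l₁+l₂+l₃ = 16 is even  ✓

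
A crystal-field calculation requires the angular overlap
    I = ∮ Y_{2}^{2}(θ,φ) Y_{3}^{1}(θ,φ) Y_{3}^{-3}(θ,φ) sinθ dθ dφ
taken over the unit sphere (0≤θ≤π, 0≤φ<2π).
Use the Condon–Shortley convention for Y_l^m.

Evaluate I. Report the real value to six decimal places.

0.132981

Rules hold: Σm=0, L=8 even, 1≤3≤5.
N = 5·7·7 = 245
Δ = 2!·2!·4!/9! = 1/3780
Racah Σ t=0..2: t=0:+1/24 t=1:−1/4 t=2:+1/24 = -1/6
⇒ 3j(2 3 3; 0 0 0)² = 4/105, sgn +1
Racah Σ t=0..0: t=0:+1/96 = 1/96
⇒ 3j(2 3 3; 2 1 -3)² = 1/42, sgn +1
4πI² = N·(3j₀)²·(3jₘ)² = 2/9
I = +1·√(0.222222/4π) = 0.13298076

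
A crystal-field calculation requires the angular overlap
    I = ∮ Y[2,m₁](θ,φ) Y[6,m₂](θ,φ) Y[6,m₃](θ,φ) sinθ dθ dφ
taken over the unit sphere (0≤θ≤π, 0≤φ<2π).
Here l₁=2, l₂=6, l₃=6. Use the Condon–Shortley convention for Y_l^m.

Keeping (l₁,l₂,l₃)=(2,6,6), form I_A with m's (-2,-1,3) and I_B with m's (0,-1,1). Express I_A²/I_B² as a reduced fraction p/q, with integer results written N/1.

Same 2,6,6: normalisation and zero-m 3j drop out of the ratio.
A: Δ: 2! 2! 10! / 15! → 1/90090; sum: t=2:+1/120960 = 1/120960; 3j²(2 6 6; -2 -1 3) = Δ·Π!·Σ² = 24/1001  (sign -1)
B: Δ: 2! 2! 10! / 15! → 1/90090; sum: t=0:+1/57600 t=1:−1/17280 t=2:+1/120960 = -13/403200; 3j²(2 6 6; 0 -1 1) = Δ·Π!·Σ² = 13/770  (sign +1)
I_A²/I_B² = (24/1001)/(13/770) = 240/169

240/169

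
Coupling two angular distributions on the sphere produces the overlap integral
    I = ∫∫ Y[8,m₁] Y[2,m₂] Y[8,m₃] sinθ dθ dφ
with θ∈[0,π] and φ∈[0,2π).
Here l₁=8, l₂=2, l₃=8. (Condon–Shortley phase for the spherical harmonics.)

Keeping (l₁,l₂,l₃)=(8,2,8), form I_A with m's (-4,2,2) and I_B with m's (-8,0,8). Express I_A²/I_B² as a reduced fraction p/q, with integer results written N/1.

33/80

Shared (l₁,l₂,l₃)=(8,2,8): N and (l;000)² cancel in I_A²/I_B².
A: Δ = 2!·14!·2!/19! = 1/348840; Racah Σ t=2..2: t=2:+1/348364800 = 1/348364800; ⇒ 3j(8 2 8; -4 2 2)² = 11/646, sgn +1
B: Δ = 2!·14!·2!/19! = 1/348840; Racah Σ t=2..2: t=2:+1/348713164800 = 1/348713164800; ⇒ 3j(8 2 8; -8 0 8)² = 40/969, sgn +1
I_A²/I_B² = (11/646)/(40/969) = 33/80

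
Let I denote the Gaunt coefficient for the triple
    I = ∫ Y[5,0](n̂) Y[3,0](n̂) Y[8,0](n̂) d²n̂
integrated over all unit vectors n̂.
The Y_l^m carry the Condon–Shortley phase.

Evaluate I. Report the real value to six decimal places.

Rules hold: Σm=0, L=16 even, 2≤8≤8.
N = 11·7·17 = 1309
Δ = 0!·10!·6!/17! = 1/136136
Racah Σ t=0..0: t=0:+1/518400 = 1/518400
⇒ 3j(5 3 8; 0 0 0)² = 56/2431, sgn +1
(m-triple is (0,0,0) — same symbol as above.)
4πI² = N·(3j₀)²·(3jₘ)² = 21952/31603
I = +1·√(0.694618/4π) = 0.23510830

0.235108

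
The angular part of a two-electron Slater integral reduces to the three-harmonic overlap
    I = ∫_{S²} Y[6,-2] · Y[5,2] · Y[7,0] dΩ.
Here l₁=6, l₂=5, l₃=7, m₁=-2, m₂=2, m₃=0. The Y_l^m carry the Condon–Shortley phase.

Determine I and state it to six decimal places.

-0.114807

Rules hold: Σm=0, L=18 even, 1≤7≤11.
N = 13·11·15 = 2145
Δ = 4!·8!·6!/19! = 1/174594420
Racah Σ t=0..4: t=0:+1/4147200 t=1:−1/207360 t=2:+1/82944 t=3:−1/207360 t=4:+1/4147200 = 1/345600
⇒ 3j(6 5 7; 0 0 0)² = 420/46189, sgn -1
Racah Σ t=1..4: t=1:−1/21772800 t=2:+1/691200 t=3:−1/207360 t=4:+1/497664 = -41/29030400
⇒ 3j(6 5 7; -2 2 0)² = 11767/1385670, sgn +1
4πI² = N·(3j₀)²·(3jₘ)² = 2471070/14919047
I = -1·√(0.165632/4π) = -0.11480665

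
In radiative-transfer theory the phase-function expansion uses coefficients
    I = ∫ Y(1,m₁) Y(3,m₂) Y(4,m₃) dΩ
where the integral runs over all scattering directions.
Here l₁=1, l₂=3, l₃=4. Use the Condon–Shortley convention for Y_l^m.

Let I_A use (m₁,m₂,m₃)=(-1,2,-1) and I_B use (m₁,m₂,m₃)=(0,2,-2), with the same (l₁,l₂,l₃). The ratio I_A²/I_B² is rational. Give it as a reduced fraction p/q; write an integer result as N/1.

1/4

Shared (l₁,l₂,l₃)=(1,3,4): N and (l;000)² cancel in I_A²/I_B².
A: Δ = 0!·2!·6!/9! = 1/252; Racah Σ t=0..0: t=0:+1/240 = 1/240; ⇒ 3j(1 3 4; -1 2 -1)² = 1/84, sgn -1
B: Δ = 0!·2!·6!/9! = 1/252; Racah Σ t=0..0: t=0:+1/120 = 1/120; ⇒ 3j(1 3 4; 0 2 -2)² = 1/21, sgn +1
I_A²/I_B² = (1/84)/(1/21) = 1/4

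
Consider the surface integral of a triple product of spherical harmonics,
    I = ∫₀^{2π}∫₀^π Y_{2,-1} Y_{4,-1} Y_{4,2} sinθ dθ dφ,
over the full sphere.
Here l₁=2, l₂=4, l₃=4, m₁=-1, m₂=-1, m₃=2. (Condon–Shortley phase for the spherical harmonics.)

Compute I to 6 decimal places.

Checks pass: Σm=0; 10 even; l₃=4∈[2,6].
(2·2+1)(2·4+1)(2·4+1) = 405
Δ: 2! 2! 6! / 11! → 1/13860
sum: t=0:+1/192 t=1:−1/36 t=2:+1/192 = -5/288
3j²(2 4 4; 0 0 0) = Δ·Π!·Σ² = 20/693  (sign -1)
sum: t=1:−1/96 t=2:+1/240 = -1/160
3j²(2 4 4; -1 -1 2) = Δ·Π!·Σ² = 27/1540  (sign -1)
combine: 4πI² = 405·20/693·27/1540 = 1215/5929
take √, sign +1: I = 0.12770047

0.127700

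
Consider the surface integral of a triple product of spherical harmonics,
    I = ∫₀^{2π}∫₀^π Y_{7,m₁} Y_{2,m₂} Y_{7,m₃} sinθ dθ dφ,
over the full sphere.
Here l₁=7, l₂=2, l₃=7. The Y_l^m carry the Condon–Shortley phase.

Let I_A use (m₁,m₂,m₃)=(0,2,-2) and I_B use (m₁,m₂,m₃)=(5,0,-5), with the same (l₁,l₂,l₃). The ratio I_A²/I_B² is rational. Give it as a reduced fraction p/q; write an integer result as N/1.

4536/361

Shared (l₁,l₂,l₃)=(7,2,7): N and (l;000)² cancel in I_A²/I_B².
A: Δ = 2!·12!·2!/17! = 1/185640; Racah Σ t=2..2: t=2:+1/2419200 = 1/2419200; ⇒ 3j(7 2 7; 0 2 -2)² = 27/1105, sgn -1
B: Δ = 2!·12!·2!/17! = 1/185640; Racah Σ t=0..2: t=0:+1/29030400 t=1:−1/39916800 t=2:+1/1916006400 = 19/1916006400; ⇒ 3j(7 2 7; 5 0 -5)² = 361/185640, sgn +1
I_A²/I_B² = (27/1105)/(361/185640) = 4536/361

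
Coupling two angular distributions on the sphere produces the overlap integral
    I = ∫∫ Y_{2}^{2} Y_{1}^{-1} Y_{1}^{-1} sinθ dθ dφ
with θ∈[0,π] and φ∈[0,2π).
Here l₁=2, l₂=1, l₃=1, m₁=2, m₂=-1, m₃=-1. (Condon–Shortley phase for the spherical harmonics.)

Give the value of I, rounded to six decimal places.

Rules hold: Σm=0, L=4 even, 1≤1≤3.
N = 5·3·3 = 45
Δ = 2!·2!·0!/5! = 1/30
Racah Σ t=1..1: t=1:−1/1 = -1/1
⇒ 3j(2 1 1; 0 0 0)² = 2/15, sgn +1
Racah Σ t=0..0: t=0:+1/4 = 1/4
⇒ 3j(2 1 1; 2 -1 -1)² = 1/5, sgn +1
4πI² = N·(3j₀)²·(3jₘ)² = 6/5
I = +1·√(1.2/4π) = 0.30901936

0.309019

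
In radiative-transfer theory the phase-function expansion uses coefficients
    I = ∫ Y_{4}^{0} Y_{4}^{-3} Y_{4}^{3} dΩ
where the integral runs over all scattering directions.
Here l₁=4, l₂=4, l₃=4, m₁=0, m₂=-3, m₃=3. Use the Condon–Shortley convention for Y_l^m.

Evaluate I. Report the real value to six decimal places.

0.159788

Rules hold: Σm=0, L=12 even, 0≤4≤8.
N = 9·9·9 = 729
Δ = 4!·4!·4!/13! = 1/450450
Racah Σ t=0..4: t=0:+1/13824 t=1:−1/216 t=2:+1/64 t=3:−1/216 t=4:+1/13824 = 5/768
⇒ 3j(4 4 4; 0 0 0)² = 18/1001, sgn +1
Racah Σ t=0..1: t=0:+1/3456 t=1:−1/864 = -1/1152
⇒ 3j(4 4 4; 0 -3 3)² = 7/286, sgn +1
4πI² = N·(3j₀)²·(3jₘ)² = 6561/20449
I = +1·√(0.320847/4π) = 0.15978796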